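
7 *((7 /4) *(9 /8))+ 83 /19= 18.15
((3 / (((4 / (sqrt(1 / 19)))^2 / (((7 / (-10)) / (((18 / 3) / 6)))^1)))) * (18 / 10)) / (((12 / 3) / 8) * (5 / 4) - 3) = 189 / 36100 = 0.01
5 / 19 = 0.26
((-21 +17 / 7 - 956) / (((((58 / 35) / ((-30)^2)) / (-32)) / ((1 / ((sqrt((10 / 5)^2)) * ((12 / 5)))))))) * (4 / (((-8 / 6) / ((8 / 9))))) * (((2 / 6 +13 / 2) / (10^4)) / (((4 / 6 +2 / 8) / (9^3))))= -1631222064 / 319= -5113548.79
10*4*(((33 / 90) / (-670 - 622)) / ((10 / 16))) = -0.02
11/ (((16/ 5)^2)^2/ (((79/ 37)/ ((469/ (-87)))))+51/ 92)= -4347172500/ 104407574261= -0.04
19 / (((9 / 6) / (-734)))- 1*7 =-27913 / 3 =-9304.33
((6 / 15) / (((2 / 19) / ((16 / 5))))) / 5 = 304 / 125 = 2.43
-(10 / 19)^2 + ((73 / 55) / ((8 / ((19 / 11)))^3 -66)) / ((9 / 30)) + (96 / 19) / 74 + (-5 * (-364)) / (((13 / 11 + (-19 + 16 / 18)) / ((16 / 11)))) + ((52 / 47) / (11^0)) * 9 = -145455389814962333 / 992930863352637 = -146.49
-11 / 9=-1.22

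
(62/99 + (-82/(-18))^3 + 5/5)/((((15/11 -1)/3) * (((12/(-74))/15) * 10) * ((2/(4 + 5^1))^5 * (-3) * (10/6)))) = 1733401863/640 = 2708440.41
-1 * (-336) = 336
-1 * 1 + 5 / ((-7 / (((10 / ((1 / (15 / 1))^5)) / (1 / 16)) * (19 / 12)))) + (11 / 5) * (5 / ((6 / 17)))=-5771248733 / 42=-137410684.12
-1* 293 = -293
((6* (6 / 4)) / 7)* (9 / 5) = 81 / 35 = 2.31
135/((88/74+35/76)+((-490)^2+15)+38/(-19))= 0.00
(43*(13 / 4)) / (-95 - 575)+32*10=857041 / 2680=319.79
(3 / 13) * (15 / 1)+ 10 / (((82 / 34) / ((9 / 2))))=22.12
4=4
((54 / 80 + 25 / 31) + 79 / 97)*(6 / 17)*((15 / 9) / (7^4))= 276149 / 490946876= 0.00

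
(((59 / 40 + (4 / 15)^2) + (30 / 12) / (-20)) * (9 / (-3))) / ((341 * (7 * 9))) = -1279 / 6444900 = -0.00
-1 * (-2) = 2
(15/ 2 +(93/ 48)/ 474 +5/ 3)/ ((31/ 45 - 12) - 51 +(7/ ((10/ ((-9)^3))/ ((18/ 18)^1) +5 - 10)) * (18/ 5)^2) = -19065667875/ 167160076544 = -0.11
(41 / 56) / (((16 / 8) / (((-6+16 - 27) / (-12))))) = 0.52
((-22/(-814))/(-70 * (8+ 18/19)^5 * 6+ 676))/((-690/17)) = 42093683/1522413133610150280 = 0.00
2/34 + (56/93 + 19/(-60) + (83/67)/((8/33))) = 5.45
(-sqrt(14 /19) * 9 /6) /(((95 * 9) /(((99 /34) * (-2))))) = 33 * sqrt(266) /61370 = 0.01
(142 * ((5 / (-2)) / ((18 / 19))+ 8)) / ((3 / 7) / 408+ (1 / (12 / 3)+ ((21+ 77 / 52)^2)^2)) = 0.00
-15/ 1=-15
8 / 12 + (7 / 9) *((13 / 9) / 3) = 253 / 243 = 1.04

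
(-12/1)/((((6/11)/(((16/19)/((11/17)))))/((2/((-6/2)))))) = 1088/57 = 19.09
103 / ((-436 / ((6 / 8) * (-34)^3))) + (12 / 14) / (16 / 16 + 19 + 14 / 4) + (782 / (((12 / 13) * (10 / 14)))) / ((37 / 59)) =176242134857 / 19902855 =8855.12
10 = 10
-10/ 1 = -10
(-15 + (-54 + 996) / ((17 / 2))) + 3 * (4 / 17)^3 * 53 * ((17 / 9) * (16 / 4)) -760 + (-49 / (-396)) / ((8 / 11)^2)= -431669893 / 665856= -648.29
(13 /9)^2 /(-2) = -169 /162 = -1.04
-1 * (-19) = 19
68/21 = 3.24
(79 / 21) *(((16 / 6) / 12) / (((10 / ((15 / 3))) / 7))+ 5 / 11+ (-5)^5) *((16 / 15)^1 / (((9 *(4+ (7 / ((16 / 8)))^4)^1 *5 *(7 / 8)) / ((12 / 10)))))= -2.48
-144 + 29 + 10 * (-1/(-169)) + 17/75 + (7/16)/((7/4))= -5803333/50700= -114.46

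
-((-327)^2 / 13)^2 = -11433811041 / 169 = -67655686.63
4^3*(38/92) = 608/23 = 26.43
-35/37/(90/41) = -287/666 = -0.43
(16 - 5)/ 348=11/ 348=0.03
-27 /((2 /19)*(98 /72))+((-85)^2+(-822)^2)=33453307 /49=682720.55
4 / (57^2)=4 / 3249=0.00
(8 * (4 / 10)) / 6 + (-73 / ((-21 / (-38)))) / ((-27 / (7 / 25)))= 3854 / 2025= 1.90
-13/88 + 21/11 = 155/88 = 1.76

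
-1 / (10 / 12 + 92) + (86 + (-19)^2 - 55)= 218338 / 557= 391.99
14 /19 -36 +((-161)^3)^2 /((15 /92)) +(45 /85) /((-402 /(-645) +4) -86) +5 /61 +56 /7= 20457400462423419890483 /191513160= 106819815737066.95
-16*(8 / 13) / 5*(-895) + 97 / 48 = 1101037 / 624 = 1764.48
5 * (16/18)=4.44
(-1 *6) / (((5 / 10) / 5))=-60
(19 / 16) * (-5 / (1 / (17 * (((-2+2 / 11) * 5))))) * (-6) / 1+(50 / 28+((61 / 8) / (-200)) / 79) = -53568324697 / 9732800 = -5503.90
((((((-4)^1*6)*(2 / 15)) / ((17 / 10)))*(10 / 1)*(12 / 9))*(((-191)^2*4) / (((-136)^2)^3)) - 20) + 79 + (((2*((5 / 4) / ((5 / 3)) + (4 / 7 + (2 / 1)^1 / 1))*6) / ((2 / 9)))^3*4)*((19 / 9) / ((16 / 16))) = 5266540515658378523725 / 108093054596352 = 48722284.10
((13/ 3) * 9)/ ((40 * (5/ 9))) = 351/ 200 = 1.76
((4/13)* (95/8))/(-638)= -95/16588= -0.01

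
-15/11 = -1.36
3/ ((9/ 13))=13/ 3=4.33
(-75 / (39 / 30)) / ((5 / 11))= -1650 / 13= -126.92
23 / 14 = 1.64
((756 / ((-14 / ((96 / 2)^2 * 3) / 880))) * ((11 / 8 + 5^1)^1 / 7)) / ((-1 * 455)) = 418784256 / 637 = 657432.11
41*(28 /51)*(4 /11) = 4592 /561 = 8.19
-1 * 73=-73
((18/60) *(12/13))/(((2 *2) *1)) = 9/130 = 0.07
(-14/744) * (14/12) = -49/2232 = -0.02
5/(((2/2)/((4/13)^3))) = 320/2197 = 0.15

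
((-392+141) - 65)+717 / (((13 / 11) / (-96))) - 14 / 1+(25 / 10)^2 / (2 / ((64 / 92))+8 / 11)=-241369964 / 4121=-58570.73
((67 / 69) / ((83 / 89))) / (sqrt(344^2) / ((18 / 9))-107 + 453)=5963 / 2966586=0.00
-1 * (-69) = 69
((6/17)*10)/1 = 60/17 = 3.53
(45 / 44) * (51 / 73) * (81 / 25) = 37179 / 16060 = 2.32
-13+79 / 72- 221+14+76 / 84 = -109871 / 504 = -218.00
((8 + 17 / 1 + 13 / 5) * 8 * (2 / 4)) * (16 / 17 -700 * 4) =-309016.09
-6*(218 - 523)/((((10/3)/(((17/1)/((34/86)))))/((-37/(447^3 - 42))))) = -291153/29771527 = -0.01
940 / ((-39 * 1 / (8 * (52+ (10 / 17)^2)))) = -113762560 / 11271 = -10093.39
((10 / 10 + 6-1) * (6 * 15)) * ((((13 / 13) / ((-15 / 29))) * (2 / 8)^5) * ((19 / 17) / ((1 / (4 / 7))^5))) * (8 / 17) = -158688 / 4857223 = -0.03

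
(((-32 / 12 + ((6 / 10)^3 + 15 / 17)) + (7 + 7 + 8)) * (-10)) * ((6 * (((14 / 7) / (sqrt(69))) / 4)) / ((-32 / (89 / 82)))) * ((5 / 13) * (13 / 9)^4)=6367141079 * sqrt(69) / 12621526920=4.19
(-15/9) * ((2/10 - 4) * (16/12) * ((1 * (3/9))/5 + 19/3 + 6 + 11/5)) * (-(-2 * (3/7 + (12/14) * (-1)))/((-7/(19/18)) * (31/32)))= 3373184/205065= 16.45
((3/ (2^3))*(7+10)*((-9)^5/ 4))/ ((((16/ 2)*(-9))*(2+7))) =37179/ 256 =145.23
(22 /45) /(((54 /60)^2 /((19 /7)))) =8360 /5103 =1.64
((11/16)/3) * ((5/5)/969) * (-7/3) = -77/139536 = -0.00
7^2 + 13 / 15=748 / 15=49.87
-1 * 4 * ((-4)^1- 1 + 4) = 4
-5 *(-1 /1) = 5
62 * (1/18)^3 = 31/2916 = 0.01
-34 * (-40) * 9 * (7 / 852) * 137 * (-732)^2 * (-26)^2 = 354313448536320 / 71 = 4990330261074.93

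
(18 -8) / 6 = 5 / 3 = 1.67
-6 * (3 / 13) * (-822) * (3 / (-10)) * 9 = -199746 / 65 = -3073.02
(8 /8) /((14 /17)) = 17 /14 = 1.21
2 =2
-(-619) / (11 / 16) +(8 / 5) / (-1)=49432 / 55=898.76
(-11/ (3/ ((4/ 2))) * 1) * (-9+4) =110/ 3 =36.67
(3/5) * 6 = 18/5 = 3.60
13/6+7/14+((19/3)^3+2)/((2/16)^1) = 55376/27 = 2050.96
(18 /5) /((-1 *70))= -9 /175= -0.05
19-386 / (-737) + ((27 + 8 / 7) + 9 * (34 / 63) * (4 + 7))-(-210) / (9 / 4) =3009170 / 15477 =194.43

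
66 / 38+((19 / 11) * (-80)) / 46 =-6091 / 4807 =-1.27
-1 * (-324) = 324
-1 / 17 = -0.06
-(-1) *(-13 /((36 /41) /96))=-4264 /3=-1421.33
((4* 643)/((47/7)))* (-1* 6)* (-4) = 432096/47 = 9193.53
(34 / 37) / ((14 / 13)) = 221 / 259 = 0.85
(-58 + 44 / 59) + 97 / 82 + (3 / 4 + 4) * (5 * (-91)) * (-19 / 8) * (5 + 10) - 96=5948221139 / 77408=76842.46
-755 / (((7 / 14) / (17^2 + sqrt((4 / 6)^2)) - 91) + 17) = 1312190 / 128609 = 10.20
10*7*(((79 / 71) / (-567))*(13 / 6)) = -5135 / 17253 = -0.30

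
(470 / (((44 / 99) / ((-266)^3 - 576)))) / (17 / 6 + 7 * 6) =-119423508840 / 269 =-443953564.46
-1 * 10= -10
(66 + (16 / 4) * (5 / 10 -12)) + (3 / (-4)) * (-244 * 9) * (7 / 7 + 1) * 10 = 32960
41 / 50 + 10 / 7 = 787 / 350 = 2.25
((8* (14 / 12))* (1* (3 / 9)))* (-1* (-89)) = 2492 / 9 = 276.89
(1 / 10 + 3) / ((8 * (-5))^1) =-31 / 400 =-0.08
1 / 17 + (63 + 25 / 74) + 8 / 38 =1520339 / 23902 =63.61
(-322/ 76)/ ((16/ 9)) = -2.38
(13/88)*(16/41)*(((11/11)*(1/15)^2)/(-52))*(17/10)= -17/2029500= -0.00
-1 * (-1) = 1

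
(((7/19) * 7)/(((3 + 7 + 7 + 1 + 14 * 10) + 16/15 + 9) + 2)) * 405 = 297675/48469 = 6.14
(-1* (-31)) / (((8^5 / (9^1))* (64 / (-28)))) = -1953 / 524288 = -0.00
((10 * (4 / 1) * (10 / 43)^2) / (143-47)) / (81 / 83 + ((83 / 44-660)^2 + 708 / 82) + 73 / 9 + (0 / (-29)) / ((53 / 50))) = 0.00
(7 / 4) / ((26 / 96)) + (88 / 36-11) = -245 / 117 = -2.09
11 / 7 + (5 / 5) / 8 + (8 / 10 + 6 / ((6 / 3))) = 5.50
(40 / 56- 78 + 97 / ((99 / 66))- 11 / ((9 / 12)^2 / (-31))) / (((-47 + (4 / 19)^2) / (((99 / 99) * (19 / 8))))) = -256506023 / 8543304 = -30.02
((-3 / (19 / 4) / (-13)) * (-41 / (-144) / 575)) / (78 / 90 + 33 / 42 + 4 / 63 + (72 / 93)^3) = 0.00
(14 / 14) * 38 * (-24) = -912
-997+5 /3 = -995.33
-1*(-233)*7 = 1631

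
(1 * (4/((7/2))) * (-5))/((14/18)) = -360/49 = -7.35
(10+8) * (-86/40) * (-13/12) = 1677/40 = 41.92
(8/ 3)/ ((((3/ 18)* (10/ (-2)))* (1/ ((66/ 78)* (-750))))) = 26400/ 13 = 2030.77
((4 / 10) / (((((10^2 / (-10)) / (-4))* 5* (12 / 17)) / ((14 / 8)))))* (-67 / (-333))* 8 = 15946 / 124875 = 0.13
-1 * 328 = -328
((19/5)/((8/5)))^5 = 2476099/32768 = 75.56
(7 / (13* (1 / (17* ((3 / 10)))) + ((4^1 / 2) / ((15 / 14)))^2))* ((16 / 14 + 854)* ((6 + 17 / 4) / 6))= 156459075 / 92312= 1694.89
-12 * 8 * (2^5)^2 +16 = -98288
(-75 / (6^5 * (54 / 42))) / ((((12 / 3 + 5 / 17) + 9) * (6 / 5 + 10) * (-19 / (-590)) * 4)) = -626875 / 1602726912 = -0.00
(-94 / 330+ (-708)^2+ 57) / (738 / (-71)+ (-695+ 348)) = -202516282 / 144375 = -1402.71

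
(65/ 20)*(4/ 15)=13/ 15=0.87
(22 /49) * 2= 44 /49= 0.90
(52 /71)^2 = 2704 /5041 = 0.54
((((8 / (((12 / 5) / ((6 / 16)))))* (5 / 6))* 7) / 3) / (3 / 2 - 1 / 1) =175 / 36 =4.86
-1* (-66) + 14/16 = 535/8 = 66.88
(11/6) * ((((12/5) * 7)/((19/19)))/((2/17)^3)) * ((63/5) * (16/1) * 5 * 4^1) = 381327408/5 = 76265481.60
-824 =-824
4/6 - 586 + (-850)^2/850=264.67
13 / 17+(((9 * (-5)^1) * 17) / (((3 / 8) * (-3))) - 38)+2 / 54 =295046 / 459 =642.80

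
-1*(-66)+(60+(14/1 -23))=117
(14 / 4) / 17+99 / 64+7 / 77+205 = 2475505 / 11968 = 206.84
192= 192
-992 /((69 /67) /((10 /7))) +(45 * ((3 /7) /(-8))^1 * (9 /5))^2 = -293684339 /216384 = -1357.24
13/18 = 0.72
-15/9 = -5/3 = -1.67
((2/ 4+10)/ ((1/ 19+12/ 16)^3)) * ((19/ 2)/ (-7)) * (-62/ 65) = 387835296/ 14753765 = 26.29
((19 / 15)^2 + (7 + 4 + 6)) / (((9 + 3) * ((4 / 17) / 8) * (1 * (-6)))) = -35581 / 4050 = -8.79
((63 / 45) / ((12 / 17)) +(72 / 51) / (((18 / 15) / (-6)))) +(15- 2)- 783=-790577 / 1020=-775.08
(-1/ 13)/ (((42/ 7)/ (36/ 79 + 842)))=-33277/ 3081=-10.80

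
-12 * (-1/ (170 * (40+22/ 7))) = 21/ 12835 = 0.00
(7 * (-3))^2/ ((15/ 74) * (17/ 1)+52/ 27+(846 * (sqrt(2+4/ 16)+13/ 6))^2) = 881118/ 19225573925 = 0.00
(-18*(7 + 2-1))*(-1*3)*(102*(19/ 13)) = 837216/ 13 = 64401.23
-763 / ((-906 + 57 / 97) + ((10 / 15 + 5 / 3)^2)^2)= 5994891 / 6880928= 0.87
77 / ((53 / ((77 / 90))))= 5929 / 4770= 1.24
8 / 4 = 2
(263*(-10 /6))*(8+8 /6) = -36820 /9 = -4091.11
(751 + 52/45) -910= -7103/45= -157.84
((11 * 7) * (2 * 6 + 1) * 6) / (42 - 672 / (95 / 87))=-13585 / 1297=-10.47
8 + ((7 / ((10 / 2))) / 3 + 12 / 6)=157 / 15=10.47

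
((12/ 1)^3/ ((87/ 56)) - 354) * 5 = 109950/ 29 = 3791.38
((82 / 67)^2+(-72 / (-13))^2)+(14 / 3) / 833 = 8714934806 / 270834837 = 32.18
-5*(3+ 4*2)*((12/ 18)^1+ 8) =-476.67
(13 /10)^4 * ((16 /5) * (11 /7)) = 314171 /21875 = 14.36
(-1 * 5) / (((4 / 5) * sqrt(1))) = -25 / 4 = -6.25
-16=-16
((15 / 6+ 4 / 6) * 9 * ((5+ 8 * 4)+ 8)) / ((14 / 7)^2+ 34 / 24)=3078 / 13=236.77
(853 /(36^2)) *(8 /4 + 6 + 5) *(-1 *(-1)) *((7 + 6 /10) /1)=210691 /3240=65.03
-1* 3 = -3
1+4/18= 11/9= 1.22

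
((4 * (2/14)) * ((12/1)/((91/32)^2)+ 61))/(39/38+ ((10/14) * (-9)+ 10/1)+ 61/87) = 6842481096/1015474187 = 6.74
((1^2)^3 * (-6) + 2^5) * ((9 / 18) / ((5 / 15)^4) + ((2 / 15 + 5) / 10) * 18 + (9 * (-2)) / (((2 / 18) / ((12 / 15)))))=-51909 / 25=-2076.36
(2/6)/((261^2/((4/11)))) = 4/2247993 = 0.00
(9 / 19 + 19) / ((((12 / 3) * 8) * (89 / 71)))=13135 / 27056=0.49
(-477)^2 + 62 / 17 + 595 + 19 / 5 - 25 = 19389048 / 85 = 228106.45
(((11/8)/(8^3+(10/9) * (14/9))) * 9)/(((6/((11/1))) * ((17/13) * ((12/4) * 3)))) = 42471/11318464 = 0.00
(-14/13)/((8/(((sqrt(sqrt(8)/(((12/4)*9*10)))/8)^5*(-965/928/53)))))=1351*sqrt(15)*2^(1/4)/6873171414220800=0.00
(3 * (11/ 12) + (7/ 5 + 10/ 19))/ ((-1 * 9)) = -1777/ 3420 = -0.52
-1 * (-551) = 551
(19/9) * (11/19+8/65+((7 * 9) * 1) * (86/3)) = 743759/195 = 3814.15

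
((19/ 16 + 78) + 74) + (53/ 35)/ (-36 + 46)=429349/ 2800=153.34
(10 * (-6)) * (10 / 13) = -46.15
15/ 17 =0.88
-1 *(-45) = 45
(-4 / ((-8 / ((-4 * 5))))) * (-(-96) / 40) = -24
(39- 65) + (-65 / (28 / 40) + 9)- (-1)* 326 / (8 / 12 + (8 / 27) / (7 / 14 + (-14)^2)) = 9381046 / 24815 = 378.04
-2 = -2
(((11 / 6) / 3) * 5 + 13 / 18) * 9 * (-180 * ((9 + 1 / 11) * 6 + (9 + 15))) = -480698.18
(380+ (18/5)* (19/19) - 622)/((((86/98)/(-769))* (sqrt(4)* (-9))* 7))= -3208268/1935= -1658.02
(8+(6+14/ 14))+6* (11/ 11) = 21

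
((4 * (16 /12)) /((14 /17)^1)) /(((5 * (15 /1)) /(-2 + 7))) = 136 /315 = 0.43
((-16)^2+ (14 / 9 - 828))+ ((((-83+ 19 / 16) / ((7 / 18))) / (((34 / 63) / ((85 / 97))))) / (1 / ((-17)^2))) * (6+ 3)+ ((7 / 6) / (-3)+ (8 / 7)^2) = -202829284531 / 228144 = -889040.63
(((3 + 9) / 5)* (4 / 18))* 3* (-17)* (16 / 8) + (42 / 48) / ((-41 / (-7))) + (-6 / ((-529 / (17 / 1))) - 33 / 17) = -825901923 / 14748520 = -56.00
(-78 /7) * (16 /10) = -624 /35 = -17.83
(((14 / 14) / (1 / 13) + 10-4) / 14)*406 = 551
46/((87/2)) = 92/87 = 1.06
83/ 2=41.50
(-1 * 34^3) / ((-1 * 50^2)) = 9826 / 625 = 15.72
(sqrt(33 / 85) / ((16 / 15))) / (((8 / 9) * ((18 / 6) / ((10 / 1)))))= 45 * sqrt(2805) / 1088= 2.19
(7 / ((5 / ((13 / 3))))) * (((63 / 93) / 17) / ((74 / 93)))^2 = 120393 / 7912820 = 0.02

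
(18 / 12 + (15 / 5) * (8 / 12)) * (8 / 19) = 28 / 19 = 1.47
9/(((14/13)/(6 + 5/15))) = 741/14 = 52.93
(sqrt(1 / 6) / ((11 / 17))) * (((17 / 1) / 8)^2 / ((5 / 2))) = 4913 * sqrt(6) / 10560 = 1.14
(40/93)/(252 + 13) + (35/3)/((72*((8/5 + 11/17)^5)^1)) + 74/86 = 3355064120602206799/3879060975634218984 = 0.86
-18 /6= -3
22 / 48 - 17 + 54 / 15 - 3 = -1913 / 120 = -15.94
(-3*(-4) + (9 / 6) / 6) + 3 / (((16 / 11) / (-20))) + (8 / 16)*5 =-53 / 2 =-26.50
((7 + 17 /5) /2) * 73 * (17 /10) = 16133 /25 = 645.32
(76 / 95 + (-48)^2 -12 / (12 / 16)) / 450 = 5722 / 1125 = 5.09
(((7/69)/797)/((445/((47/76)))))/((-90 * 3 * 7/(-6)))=47/83693846700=0.00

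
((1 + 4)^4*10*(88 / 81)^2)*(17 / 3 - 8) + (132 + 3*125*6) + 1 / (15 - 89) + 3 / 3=-14829.84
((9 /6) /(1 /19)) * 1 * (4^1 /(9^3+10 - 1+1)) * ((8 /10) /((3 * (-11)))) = -152 /40645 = -0.00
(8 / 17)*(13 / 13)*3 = 24 / 17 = 1.41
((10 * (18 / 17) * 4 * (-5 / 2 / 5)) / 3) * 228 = -1609.41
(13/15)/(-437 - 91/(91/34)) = -13/7065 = -0.00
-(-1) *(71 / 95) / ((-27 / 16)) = -1136 / 2565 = -0.44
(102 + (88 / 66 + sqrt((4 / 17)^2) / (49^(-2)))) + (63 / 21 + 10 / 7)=240155 / 357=672.70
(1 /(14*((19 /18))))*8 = 72 /133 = 0.54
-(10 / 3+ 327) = -330.33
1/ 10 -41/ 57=-353/ 570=-0.62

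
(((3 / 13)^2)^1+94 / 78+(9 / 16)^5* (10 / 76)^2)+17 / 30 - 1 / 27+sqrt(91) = 61800902894239 / 34545189519360+sqrt(91) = 11.33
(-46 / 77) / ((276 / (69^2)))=-1587 / 154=-10.31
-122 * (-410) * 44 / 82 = 26840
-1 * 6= -6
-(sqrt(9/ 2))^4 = -81/ 4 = -20.25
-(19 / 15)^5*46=-113900554 / 759375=-149.99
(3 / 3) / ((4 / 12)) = 3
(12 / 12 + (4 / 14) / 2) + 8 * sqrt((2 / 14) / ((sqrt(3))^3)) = 8 / 7 + 8 * 3^(1 / 4) * sqrt(7) / 21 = 2.47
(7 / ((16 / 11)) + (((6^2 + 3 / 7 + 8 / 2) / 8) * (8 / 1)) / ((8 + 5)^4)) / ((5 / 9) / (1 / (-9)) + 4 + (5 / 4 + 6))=15398907 / 19992700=0.77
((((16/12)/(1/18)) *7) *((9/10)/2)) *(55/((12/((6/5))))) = 2079/5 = 415.80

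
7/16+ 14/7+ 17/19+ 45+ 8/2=15909/304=52.33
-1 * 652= -652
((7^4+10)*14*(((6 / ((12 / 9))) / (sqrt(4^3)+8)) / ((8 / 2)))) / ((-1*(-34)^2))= -151893 / 73984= -2.05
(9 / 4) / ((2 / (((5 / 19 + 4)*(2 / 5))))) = 1.92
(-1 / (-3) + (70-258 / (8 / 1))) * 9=1371 / 4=342.75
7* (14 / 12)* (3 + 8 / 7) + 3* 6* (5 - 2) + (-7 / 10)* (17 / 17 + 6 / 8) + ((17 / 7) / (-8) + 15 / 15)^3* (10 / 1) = 118522493 / 1317120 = 89.99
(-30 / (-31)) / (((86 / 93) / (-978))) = -44010 / 43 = -1023.49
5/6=0.83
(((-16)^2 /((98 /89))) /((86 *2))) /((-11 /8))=-22784 /23177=-0.98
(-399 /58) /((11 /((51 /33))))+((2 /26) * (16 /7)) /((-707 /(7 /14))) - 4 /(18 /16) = -18376632247 /4063653594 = -4.52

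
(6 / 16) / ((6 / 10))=5 / 8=0.62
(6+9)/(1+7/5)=25/4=6.25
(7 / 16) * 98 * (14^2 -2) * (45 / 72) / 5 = 33271 / 32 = 1039.72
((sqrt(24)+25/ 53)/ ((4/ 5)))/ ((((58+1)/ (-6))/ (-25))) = 9375/ 6254+375 * sqrt(6)/ 59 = 17.07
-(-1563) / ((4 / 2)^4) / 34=1563 / 544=2.87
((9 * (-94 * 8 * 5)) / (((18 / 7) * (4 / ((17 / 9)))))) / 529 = -55930 / 4761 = -11.75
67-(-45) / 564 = 12611 / 188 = 67.08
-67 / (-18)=67 / 18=3.72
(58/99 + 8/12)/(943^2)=0.00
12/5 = 2.40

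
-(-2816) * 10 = 28160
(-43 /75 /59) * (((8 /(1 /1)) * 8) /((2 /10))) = -2752 /885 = -3.11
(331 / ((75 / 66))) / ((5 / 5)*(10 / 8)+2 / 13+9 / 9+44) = 378664 / 60325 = 6.28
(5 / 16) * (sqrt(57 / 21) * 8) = 5 * sqrt(133) / 14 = 4.12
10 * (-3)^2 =90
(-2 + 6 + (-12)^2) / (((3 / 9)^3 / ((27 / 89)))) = 107892 / 89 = 1212.27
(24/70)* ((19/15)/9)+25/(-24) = -12517/12600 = -0.99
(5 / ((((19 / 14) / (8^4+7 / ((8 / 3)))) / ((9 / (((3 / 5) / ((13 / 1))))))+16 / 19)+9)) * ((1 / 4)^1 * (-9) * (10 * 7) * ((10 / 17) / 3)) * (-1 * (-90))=-200902916418750 / 142282479863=-1412.00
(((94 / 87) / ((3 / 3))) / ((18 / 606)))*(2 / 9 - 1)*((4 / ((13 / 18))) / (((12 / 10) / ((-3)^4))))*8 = -31899840 / 377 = -84614.96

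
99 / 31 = 3.19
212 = 212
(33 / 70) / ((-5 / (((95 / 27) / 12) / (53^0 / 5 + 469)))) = -209 / 3547152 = -0.00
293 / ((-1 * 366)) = -293 / 366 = -0.80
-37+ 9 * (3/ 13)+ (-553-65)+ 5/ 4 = -33887/ 52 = -651.67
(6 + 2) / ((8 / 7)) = 7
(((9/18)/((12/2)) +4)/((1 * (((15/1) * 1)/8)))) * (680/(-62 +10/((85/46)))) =-113288/4329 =-26.17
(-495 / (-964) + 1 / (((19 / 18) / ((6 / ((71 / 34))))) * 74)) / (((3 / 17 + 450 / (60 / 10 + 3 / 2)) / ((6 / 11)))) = 450106263 / 90241805566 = 0.00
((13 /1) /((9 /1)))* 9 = 13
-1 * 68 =-68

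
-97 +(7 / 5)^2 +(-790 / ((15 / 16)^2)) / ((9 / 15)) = -1075352 / 675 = -1593.11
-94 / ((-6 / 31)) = 1457 / 3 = 485.67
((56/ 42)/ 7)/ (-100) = -1/ 525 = -0.00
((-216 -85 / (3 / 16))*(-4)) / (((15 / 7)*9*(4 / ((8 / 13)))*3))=112448 / 15795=7.12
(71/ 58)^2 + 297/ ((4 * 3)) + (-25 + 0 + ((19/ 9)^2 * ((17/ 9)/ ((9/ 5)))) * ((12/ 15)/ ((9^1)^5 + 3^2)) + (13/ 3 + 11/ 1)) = 158927998886/ 9584420337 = 16.58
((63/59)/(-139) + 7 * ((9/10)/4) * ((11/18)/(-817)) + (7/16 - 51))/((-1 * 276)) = 4517854487/24656798560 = 0.18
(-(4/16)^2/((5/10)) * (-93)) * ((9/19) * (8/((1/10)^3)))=837000/19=44052.63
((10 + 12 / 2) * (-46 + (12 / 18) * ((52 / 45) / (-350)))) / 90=-8694416 / 1063125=-8.18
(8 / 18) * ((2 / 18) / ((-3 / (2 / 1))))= -8 / 243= -0.03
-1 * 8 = -8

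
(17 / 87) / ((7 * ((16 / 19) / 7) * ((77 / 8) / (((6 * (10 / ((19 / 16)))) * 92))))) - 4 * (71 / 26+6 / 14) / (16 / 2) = 12829055 / 116116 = 110.48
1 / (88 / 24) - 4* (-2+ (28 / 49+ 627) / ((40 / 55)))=-530279 / 154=-3443.37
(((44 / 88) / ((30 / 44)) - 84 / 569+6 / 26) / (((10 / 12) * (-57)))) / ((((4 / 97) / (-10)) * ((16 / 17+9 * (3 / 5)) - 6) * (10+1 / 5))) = 2312480 / 1930617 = 1.20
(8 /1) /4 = 2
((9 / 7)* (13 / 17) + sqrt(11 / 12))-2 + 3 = sqrt(33) / 6 + 236 / 119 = 2.94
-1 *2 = -2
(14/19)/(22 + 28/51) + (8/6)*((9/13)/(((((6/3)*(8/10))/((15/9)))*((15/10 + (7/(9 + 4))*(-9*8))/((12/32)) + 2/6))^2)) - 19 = -49475995249397/2608500021200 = -18.97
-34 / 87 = -0.39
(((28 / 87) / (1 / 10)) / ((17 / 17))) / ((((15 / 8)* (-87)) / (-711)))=35392 / 2523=14.03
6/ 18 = 1/ 3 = 0.33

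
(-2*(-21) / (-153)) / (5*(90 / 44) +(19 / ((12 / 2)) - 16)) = 77 / 731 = 0.11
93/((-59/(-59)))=93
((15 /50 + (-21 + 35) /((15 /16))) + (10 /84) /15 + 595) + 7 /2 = 386657 /630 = 613.74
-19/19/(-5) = 1/5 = 0.20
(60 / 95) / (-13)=-12 / 247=-0.05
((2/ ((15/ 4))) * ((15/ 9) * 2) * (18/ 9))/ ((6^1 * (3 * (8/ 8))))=16/ 81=0.20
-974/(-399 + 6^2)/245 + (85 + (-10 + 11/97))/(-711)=-193602184/2044526715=-0.09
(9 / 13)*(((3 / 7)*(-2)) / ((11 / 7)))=-54 / 143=-0.38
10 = 10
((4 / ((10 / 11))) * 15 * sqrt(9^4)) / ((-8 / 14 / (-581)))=5435545.50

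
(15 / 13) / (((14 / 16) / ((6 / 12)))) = 60 / 91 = 0.66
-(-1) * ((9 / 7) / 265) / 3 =3 / 1855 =0.00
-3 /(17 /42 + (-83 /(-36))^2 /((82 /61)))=-2231712 /3242707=-0.69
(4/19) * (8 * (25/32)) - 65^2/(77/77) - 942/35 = -2826648/665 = -4250.60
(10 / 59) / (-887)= -10 / 52333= -0.00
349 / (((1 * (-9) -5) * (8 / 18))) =-3141 / 56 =-56.09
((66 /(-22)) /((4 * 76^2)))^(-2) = 59310535.11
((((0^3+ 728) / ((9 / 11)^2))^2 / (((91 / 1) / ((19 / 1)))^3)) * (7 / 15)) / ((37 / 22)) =141395047552 / 47337615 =2986.95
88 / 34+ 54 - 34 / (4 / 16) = -1350 / 17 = -79.41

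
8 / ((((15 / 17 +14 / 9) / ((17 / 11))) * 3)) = 6936 / 4103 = 1.69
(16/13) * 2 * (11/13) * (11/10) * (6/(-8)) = -1452/845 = -1.72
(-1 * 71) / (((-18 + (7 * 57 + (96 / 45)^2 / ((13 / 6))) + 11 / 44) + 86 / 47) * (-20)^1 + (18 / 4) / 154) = 200420220 / 21745810607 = 0.01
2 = 2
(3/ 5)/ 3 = 1/ 5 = 0.20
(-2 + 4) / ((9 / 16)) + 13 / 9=5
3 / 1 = 3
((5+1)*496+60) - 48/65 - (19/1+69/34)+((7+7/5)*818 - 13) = 4363615/442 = 9872.43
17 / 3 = 5.67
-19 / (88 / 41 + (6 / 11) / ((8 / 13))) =-34276 / 5471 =-6.27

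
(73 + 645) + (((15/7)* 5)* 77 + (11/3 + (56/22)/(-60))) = 255193/165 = 1546.62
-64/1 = -64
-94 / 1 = -94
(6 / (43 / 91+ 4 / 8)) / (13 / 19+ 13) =133 / 295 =0.45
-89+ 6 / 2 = -86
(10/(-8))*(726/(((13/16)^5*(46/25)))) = -11894784000/8539739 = -1392.87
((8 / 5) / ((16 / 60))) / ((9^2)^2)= 2 / 2187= 0.00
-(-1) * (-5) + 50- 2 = 43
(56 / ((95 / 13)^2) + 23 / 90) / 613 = 211867 / 99581850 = 0.00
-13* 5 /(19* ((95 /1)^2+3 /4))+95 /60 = 13030063 /8231484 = 1.58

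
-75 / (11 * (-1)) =75 / 11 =6.82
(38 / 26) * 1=19 / 13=1.46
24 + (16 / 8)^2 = 28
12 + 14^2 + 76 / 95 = 1044 / 5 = 208.80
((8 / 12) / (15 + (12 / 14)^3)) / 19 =686 / 305577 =0.00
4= 4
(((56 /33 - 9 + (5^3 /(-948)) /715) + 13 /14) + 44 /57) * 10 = -505084955 /9015006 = -56.03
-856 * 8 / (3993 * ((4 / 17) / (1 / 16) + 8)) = -0.15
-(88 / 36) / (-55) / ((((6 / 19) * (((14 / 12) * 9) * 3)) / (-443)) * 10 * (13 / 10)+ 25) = 8417 / 4679280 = 0.00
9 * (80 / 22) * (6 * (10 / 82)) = 23.95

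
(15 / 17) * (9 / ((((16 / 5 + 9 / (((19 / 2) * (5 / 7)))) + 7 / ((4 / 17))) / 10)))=20520 / 8857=2.32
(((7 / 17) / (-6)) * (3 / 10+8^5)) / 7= -327683 / 1020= -321.26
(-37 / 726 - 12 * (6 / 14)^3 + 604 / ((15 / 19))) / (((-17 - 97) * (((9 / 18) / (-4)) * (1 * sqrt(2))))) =317112427 * sqrt(2) / 11828355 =37.91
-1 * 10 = -10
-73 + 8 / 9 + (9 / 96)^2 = -664495 / 9216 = -72.10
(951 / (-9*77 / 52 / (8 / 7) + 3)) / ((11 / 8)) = -1054976 / 13211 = -79.86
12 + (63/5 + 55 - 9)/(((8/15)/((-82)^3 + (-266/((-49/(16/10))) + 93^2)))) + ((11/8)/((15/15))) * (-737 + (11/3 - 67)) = -25045181381/420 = -59631384.24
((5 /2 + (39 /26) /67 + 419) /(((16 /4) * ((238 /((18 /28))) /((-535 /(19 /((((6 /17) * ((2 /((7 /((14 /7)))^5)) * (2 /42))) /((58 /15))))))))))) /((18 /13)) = -5892693300 /61504736811413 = -0.00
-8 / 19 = -0.42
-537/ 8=-67.12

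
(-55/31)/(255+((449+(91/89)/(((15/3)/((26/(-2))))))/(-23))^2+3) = -5761537375/2060803954954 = -0.00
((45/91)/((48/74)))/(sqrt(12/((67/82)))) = 185 * sqrt(16482)/119392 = 0.20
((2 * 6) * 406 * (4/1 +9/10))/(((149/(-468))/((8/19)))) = -446898816/14155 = -31571.80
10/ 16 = 5/ 8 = 0.62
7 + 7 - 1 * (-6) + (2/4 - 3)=35/2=17.50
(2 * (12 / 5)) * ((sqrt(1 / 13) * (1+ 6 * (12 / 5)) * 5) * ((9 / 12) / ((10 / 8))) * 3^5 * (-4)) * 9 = -48498912 * sqrt(13) / 325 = -538047.12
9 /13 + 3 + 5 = 113 /13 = 8.69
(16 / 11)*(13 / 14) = 104 / 77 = 1.35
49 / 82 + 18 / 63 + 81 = 47001 / 574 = 81.88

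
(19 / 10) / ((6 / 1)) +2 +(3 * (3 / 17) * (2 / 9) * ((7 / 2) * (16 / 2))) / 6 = 2.87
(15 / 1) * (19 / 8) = 285 / 8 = 35.62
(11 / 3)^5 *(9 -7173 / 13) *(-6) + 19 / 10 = 2525281903 / 1170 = 2158360.60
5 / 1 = 5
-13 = -13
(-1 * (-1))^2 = 1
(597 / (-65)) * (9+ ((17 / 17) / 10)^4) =-53730597 / 650000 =-82.66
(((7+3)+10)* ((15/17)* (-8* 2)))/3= -1600/17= -94.12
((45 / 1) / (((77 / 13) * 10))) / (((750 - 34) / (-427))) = -7137 / 15752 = -0.45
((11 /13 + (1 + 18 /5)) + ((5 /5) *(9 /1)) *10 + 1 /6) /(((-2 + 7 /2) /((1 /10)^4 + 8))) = 331461921 /650000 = 509.94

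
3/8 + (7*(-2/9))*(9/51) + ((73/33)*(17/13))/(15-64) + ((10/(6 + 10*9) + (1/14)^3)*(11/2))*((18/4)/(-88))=0.01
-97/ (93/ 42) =-1358/ 31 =-43.81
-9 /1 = -9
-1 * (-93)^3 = 804357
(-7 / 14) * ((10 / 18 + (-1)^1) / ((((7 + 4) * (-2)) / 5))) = -5 / 99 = -0.05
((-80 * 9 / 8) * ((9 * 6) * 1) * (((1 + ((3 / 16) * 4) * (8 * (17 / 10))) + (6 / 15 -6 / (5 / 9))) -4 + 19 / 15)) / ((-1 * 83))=-9396 / 83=-113.20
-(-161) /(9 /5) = 805 /9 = 89.44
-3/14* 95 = -285/14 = -20.36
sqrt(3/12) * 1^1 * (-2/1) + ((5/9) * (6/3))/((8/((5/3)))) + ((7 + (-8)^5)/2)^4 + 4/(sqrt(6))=2 * sqrt(6)/3 + 31102289761234516975/432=71996041113968790.93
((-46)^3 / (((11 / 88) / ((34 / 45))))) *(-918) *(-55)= -29705389824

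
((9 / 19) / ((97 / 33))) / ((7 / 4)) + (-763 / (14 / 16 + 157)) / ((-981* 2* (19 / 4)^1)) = 13580044 / 146645667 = 0.09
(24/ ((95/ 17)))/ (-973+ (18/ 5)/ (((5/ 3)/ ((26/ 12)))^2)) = -20400/ 4592851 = -0.00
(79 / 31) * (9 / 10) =711 / 310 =2.29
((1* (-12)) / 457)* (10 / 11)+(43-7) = 180852 / 5027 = 35.98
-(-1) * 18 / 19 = 18 / 19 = 0.95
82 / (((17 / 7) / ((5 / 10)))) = 287 / 17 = 16.88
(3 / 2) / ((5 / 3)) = 0.90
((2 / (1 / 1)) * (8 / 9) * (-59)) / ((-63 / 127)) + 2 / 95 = 11390494 / 53865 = 211.46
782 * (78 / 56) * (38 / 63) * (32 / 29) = 3090464 / 4263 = 724.95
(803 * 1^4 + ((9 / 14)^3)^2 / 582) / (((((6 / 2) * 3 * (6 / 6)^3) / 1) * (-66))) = -1172966354299 / 867673610496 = -1.35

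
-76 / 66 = -38 / 33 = -1.15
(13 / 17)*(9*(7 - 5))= 234 / 17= 13.76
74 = 74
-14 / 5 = -2.80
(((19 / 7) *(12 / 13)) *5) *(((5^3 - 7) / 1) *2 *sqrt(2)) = 269040 *sqrt(2) / 91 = 4181.10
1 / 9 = 0.11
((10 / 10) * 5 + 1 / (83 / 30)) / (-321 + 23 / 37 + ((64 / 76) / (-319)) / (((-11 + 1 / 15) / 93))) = -4091568965 / 244478524702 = -0.02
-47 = -47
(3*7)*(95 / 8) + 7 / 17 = 33971 / 136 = 249.79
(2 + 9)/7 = 11/7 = 1.57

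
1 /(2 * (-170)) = -1 /340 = -0.00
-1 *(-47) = 47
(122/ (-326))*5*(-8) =2440/ 163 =14.97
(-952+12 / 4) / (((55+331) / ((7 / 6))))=-6643 / 2316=-2.87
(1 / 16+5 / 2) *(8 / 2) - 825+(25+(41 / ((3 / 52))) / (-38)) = -184327 / 228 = -808.45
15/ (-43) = -15/ 43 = -0.35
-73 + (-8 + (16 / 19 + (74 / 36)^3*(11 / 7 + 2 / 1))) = -38114777 / 775656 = -49.14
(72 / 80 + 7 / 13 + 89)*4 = 23514 / 65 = 361.75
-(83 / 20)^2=-17.22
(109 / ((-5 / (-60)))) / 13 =1308 / 13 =100.62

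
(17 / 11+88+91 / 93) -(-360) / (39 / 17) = 3290798 / 13299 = 247.45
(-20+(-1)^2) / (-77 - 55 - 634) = 19 / 766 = 0.02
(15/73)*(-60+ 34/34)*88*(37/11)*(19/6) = -829540/73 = -11363.56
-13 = -13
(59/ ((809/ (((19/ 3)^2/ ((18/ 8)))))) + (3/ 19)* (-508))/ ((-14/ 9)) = 49123736/ 968373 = 50.73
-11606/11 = -1055.09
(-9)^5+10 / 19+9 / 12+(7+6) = -4486639 / 76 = -59034.72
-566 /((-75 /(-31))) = -17546 /75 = -233.95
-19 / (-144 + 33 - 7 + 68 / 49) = 931 / 5714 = 0.16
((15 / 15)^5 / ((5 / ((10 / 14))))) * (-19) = -19 / 7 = -2.71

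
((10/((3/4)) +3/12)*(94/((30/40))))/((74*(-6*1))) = -7661/1998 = -3.83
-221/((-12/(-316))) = -17459/3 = -5819.67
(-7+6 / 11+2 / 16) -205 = -18597 / 88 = -211.33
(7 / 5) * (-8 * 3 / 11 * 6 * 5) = -1008 / 11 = -91.64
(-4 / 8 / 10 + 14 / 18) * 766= 50173 / 90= 557.48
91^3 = 753571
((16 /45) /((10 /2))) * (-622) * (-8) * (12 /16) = 19904 /75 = 265.39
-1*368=-368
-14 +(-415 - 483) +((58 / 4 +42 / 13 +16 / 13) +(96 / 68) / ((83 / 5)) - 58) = -34886677 / 36686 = -950.95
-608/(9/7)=-4256/9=-472.89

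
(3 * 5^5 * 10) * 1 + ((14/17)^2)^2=7830132166/83521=93750.46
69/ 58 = 1.19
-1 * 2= -2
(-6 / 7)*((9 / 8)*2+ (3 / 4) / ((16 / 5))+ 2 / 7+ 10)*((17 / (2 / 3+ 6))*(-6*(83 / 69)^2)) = 2010010419 / 8294720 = 242.32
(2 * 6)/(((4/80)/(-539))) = -129360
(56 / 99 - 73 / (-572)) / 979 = 3569 / 5039892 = 0.00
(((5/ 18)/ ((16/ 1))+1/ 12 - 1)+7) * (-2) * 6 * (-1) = 1757/ 24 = 73.21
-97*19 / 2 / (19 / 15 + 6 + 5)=-27645 / 368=-75.12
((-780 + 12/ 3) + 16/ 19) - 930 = -32398/ 19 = -1705.16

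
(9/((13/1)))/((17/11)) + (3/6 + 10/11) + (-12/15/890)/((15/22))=301128947/162269250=1.86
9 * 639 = 5751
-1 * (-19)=19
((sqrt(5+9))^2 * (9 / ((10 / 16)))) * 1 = 201.60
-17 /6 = -2.83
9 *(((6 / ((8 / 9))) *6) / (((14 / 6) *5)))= 2187 / 70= 31.24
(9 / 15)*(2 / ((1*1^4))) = 6 / 5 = 1.20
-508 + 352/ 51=-501.10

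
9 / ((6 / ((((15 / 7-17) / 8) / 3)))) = -13 / 14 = -0.93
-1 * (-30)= 30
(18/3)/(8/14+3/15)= 70/9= 7.78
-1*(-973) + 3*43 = 1102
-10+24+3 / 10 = 143 / 10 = 14.30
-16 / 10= -8 / 5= -1.60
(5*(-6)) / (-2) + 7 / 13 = 202 / 13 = 15.54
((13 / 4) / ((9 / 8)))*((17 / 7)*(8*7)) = 3536 / 9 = 392.89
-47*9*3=-1269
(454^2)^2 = 42483805456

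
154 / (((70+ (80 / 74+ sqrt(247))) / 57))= 284729060 / 2192919 -4005694 * sqrt(247) / 2192919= 101.13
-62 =-62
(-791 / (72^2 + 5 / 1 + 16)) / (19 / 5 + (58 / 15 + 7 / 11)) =-8701 / 475390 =-0.02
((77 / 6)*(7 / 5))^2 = 290521 / 900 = 322.80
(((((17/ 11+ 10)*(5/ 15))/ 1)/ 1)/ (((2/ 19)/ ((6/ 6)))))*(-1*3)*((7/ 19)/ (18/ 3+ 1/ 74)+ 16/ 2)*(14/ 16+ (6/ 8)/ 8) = -134169023/ 156640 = -856.54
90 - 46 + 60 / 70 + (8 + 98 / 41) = 55.25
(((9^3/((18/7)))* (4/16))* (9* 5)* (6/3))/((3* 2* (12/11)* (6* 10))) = 2079/128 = 16.24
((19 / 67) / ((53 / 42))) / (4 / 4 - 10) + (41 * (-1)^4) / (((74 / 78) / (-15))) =-255522047 / 394161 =-648.27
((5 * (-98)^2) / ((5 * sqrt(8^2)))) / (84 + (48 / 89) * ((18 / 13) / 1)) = 2777957 / 196104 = 14.17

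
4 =4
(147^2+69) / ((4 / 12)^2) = 195102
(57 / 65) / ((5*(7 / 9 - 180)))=-513 / 524225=-0.00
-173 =-173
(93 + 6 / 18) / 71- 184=-38912 / 213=-182.69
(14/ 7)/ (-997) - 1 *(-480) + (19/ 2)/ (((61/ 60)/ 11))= 35443228/ 60817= 582.78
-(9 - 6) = -3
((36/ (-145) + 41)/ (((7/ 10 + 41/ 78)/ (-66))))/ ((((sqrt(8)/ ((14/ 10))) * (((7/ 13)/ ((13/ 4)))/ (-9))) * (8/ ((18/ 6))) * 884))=2669313933 * sqrt(2)/ 150818560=25.03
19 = 19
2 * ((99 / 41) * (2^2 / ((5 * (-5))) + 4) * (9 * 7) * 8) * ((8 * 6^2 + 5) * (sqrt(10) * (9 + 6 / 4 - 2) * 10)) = 47718139392 * sqrt(10) / 205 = 736087835.04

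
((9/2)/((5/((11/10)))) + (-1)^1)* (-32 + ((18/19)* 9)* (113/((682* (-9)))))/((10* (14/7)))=41669/2591600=0.02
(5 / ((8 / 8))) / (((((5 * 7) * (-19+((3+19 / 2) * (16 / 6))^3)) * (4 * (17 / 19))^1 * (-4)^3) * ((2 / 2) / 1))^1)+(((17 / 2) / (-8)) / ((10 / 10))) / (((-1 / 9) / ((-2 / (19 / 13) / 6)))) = -1261704423171 / 578519067392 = -2.18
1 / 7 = 0.14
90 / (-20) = -9 / 2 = -4.50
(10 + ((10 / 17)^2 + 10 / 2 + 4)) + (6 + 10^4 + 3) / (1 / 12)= 34716803 / 289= 120127.35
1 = 1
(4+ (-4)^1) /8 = 0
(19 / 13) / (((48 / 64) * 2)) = 38 / 39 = 0.97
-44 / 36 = -11 / 9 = -1.22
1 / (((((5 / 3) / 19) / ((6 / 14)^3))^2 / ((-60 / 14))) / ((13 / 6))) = -30790773 / 4117715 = -7.48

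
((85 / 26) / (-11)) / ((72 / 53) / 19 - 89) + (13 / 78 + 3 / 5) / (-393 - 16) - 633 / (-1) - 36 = 46902548708878 / 78563540055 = 597.00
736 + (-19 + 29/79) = 56672/79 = 717.37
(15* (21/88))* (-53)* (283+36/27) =-4746945/88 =-53942.56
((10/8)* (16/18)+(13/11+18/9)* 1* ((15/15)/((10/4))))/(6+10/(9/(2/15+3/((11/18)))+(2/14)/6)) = 3728918/18034137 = 0.21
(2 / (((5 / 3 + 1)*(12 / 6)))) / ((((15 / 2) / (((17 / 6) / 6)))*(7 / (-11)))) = -187 / 5040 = -0.04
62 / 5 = 12.40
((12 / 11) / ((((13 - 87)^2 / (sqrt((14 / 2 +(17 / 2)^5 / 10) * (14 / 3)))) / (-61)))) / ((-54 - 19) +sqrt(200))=61 * sqrt(149320185) / 154475222 +4453 * sqrt(298640370) / 3089504440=0.03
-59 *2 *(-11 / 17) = 1298 / 17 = 76.35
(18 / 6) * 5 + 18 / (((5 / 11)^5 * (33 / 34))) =3033639 / 3125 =970.76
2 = 2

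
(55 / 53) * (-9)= -495 / 53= -9.34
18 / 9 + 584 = 586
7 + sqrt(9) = 10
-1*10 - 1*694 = -704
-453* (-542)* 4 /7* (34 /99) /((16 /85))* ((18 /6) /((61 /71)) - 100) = -49729040645 /2013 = -24703944.68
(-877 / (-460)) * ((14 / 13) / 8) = 6139 / 23920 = 0.26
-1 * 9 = -9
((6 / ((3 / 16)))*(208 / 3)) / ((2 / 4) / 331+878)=2.53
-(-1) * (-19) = -19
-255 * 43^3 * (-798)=16178879430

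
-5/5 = -1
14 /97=0.14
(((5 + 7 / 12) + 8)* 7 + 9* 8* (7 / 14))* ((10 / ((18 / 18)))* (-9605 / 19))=-75543325 / 114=-662660.75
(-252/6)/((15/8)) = -112/5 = -22.40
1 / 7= 0.14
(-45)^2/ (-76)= -2025/ 76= -26.64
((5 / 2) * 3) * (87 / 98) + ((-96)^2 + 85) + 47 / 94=1824399 / 196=9308.16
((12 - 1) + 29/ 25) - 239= -5671/ 25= -226.84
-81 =-81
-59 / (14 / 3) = -12.64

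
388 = 388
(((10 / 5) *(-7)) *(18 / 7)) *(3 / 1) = -108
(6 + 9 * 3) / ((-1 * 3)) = -11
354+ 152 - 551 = -45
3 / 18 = 1 / 6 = 0.17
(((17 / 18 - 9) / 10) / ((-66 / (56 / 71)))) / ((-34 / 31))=-6293 / 716958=-0.01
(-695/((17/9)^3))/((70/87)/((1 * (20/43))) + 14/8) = -176315940/5949643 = -29.63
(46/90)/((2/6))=23/15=1.53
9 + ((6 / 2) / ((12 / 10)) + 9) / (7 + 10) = 329 / 34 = 9.68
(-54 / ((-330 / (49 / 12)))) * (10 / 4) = 1.67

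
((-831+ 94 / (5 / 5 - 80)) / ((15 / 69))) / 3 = -1512089 / 1185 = -1276.02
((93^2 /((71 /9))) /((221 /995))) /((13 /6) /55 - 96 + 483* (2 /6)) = 25559092350 /336775933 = 75.89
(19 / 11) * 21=36.27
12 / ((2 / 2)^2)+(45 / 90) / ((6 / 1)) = 145 / 12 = 12.08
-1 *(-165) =165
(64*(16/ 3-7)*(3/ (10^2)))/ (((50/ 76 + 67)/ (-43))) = 26144/ 12855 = 2.03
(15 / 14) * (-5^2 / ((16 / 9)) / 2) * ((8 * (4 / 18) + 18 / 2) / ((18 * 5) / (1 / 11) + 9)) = -12125 / 149184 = -0.08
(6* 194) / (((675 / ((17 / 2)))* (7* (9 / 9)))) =2.09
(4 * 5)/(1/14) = 280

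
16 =16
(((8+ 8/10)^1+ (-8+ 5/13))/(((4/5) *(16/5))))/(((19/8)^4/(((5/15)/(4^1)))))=6160/5082519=0.00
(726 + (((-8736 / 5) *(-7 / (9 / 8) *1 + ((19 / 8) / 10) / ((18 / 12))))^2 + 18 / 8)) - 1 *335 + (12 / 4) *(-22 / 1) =2525640285301 / 22500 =112250679.35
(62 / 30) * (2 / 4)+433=13021 / 30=434.03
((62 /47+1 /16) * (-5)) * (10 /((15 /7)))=-32.24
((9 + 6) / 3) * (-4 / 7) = -20 / 7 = -2.86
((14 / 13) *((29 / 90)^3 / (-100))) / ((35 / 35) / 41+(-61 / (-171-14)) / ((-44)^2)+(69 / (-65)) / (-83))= -2601004342013 / 269638941976875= -0.01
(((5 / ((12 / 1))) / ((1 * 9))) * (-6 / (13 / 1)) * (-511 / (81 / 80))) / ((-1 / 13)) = -102200 / 729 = -140.19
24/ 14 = 12/ 7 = 1.71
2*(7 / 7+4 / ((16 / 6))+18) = 41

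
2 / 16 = 0.12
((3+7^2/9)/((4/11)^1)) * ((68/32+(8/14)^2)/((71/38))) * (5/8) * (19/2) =362532445/2003904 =180.91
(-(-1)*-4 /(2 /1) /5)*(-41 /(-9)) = -1.82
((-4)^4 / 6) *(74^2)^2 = 3838281728 / 3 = 1279427242.67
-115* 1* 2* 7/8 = -805/4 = -201.25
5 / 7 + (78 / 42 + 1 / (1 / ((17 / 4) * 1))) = 6.82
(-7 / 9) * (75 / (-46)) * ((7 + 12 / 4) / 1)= 875 / 69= 12.68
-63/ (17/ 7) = -25.94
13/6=2.17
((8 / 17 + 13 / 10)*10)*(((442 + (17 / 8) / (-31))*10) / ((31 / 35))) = 88344.36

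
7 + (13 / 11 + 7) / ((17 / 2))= 1489 / 187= 7.96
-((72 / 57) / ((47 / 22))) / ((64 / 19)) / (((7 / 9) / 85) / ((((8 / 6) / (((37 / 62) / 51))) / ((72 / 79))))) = -116780565 / 48692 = -2398.35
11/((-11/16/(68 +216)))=-4544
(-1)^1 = -1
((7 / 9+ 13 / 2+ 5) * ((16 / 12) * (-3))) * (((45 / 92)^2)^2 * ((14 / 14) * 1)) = -100693125 / 35819648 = -2.81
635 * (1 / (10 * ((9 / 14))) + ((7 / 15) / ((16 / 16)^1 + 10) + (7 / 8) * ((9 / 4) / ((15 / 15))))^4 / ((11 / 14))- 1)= 10845676434089073769 / 854925705216000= 12686.10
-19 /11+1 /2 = -27 /22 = -1.23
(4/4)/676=1/676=0.00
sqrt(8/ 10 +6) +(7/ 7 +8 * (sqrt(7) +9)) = sqrt(170)/ 5 +8 * sqrt(7) +73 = 96.77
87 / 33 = 29 / 11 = 2.64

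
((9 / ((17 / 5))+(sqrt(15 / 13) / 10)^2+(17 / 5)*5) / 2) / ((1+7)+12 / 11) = 955801 / 884000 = 1.08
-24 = -24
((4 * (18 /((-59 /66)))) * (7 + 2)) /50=-21384 /1475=-14.50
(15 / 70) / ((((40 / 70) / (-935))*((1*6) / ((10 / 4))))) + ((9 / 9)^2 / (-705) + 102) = -994787 / 22560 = -44.10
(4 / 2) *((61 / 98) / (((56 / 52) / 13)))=10309 / 686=15.03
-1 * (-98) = 98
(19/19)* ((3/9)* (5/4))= 5/12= 0.42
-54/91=-0.59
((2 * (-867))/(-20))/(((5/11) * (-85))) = -561/250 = -2.24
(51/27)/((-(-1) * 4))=0.47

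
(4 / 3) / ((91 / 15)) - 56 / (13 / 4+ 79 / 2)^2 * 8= -67468 / 2660931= -0.03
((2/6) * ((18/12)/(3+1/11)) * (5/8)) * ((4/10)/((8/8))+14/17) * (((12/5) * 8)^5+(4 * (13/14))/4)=16323767215327/50575000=322763.56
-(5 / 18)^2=-25 / 324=-0.08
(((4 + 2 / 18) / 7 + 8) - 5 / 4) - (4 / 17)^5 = 2625057545 / 357803964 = 7.34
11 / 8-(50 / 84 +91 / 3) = -1655 / 56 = -29.55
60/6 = 10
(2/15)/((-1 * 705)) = -2/10575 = -0.00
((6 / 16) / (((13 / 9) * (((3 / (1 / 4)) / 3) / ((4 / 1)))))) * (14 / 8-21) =-2079 / 416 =-5.00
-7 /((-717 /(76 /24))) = 133 /4302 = 0.03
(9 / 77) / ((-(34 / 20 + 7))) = -0.01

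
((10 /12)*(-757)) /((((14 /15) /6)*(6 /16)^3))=-4844800 /63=-76901.59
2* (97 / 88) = 97 / 44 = 2.20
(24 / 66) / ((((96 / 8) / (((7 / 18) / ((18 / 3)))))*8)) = 7 / 28512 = 0.00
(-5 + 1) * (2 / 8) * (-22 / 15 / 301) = 22 / 4515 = 0.00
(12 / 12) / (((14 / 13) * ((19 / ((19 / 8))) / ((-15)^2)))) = 2925 / 112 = 26.12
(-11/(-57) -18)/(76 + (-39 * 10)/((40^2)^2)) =-37120000/158427111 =-0.23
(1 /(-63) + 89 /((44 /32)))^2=2011074025 /480249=4187.57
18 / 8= 9 / 4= 2.25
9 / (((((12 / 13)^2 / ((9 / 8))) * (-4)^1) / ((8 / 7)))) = -1521 / 448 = -3.40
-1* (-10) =10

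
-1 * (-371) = 371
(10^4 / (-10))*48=-48000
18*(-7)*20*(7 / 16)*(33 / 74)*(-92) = 1673595 / 37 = 45232.30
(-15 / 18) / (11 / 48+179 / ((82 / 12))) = -1640 / 52003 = -0.03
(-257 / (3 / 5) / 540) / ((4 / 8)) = -257 / 162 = -1.59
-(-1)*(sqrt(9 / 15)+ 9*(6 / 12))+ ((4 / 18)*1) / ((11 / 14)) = sqrt(15) / 5+ 947 / 198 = 5.56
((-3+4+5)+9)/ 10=1.50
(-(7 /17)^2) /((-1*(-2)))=-49 /578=-0.08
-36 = -36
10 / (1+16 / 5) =50 / 21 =2.38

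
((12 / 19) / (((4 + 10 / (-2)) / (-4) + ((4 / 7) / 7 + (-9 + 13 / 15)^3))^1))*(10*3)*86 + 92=88.97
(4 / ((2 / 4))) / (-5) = -1.60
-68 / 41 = -1.66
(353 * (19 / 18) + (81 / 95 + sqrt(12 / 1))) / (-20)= -638623 / 34200 - sqrt(3) / 10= -18.85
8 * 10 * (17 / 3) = 453.33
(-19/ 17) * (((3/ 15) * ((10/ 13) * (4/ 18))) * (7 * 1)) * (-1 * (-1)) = -532/ 1989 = -0.27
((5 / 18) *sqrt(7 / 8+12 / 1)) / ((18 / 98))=245 *sqrt(206) / 648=5.43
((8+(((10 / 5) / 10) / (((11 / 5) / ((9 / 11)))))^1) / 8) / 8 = 977 / 7744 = 0.13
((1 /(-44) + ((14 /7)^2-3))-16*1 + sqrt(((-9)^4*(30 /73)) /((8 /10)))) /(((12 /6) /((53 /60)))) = -35033 /5280 + 1431*sqrt(438) /1168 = 19.01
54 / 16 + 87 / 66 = 413 / 88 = 4.69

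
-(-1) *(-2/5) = -2/5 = -0.40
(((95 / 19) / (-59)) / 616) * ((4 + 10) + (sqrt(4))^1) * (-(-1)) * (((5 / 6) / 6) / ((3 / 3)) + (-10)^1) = 1775 / 81774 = 0.02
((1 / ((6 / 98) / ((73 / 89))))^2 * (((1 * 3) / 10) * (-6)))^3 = -2094660489407173427089 / 62122661370125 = -33718138.33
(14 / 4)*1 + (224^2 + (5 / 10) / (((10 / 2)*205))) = 51433988 / 1025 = 50179.50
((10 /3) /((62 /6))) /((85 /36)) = 72 /527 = 0.14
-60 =-60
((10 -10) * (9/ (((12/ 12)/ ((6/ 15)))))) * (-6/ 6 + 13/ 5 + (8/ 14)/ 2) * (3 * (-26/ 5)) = 0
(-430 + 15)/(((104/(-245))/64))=813400/13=62569.23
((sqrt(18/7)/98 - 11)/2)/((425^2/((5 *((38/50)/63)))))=-209/113793750+19 *sqrt(14)/26020837500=-0.00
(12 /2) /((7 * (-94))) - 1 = -332 /329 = -1.01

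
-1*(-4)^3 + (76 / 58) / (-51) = 94618 / 1479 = 63.97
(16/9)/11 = 16/99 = 0.16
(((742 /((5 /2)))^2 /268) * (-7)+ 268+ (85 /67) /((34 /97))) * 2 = -6797971 /1675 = -4058.49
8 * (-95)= -760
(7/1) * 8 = 56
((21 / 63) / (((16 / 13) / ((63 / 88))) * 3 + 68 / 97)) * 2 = 8827 / 77570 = 0.11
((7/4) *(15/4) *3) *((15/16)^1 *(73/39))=114975/3328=34.55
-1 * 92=-92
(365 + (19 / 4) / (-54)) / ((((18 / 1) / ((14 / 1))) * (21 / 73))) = 5753933 / 5832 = 986.61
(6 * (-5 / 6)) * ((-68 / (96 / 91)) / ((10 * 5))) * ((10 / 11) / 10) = 1547 / 2640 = 0.59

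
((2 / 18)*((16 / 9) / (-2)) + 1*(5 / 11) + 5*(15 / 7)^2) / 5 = 1017908 / 218295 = 4.66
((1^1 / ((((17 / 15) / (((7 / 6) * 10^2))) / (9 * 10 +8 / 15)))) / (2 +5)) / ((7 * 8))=2425 / 102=23.77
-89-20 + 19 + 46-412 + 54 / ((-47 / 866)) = -68196 / 47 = -1450.98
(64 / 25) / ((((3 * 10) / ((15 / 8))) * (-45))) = -4 / 1125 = -0.00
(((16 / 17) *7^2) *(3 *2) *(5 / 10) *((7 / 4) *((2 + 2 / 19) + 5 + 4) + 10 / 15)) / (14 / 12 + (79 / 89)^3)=3799506562152 / 2549444491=1490.33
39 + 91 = 130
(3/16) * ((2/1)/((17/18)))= 27/68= 0.40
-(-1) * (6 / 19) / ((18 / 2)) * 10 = 20 / 57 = 0.35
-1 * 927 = -927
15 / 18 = 5 / 6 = 0.83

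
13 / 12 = 1.08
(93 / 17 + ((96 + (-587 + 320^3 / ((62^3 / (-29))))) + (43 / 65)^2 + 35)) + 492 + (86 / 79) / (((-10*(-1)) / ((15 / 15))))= -666898663055893 / 169039347425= -3945.23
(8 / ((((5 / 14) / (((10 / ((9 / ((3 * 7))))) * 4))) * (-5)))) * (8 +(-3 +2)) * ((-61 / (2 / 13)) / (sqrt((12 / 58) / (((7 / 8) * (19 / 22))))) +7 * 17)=-5224576 / 15 +2175992 * sqrt(254562) / 495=1869630.28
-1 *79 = -79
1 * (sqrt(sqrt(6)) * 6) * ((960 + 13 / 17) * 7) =685986 * 6^(1 / 4) / 17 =63154.48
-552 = -552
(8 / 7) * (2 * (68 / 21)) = 1088 / 147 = 7.40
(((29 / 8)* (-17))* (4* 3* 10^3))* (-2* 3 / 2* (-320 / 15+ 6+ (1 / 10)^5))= -6803395563 / 200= -34016977.82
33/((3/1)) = 11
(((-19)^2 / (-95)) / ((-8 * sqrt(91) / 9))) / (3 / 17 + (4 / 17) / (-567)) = 235467 * sqrt(91) / 882440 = 2.55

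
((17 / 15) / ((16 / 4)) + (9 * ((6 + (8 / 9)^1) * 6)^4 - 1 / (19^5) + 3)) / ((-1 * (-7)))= 11708056117218809 / 3119884740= 3752720.72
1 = 1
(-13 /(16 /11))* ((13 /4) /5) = -1859 /320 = -5.81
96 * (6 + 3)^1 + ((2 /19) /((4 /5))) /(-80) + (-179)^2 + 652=20402655 /608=33557.00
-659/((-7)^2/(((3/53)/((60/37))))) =-0.47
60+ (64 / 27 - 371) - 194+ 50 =-12221 / 27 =-452.63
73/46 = 1.59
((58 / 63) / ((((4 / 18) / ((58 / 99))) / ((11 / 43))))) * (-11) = -18502 / 2709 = -6.83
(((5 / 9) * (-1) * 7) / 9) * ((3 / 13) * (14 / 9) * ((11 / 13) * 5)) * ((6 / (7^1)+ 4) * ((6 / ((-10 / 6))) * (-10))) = -523600 / 4563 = -114.75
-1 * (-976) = 976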